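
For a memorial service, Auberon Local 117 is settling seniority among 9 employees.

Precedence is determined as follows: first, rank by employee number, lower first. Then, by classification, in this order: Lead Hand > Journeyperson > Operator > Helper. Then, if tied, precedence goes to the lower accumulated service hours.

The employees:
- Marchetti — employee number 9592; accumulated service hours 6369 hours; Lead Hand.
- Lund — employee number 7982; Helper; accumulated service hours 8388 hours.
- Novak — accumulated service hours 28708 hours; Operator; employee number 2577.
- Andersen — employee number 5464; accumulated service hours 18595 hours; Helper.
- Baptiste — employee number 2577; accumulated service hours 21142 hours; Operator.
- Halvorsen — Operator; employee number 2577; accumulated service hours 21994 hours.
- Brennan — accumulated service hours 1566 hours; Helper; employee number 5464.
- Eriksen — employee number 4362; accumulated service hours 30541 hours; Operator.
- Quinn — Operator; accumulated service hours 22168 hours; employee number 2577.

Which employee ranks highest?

Baptiste

By employee number (lower first): Baptiste, Halvorsen, Quinn and Novak (each 2577); then Eriksen (4362); then Brennan and Andersen (both 5464); then Lund (7982); then Marchetti (9592).
Baptiste, Halvorsen, Quinn and Novak are each Operator, so the next rule applies.
Among Baptiste, Halvorsen, Quinn and Novak, by accumulated service hours (lower first): Baptiste (21142 hours) before Halvorsen (21994 hours) before Quinn (22168 hours) before Novak (28708 hours).
Brennan and Andersen are each Helper, so the next rule applies.
Among Brennan and Andersen, by accumulated service hours (lower first): Brennan (1566 hours) before Andersen (18595 hours).
Order: Baptiste, Halvorsen, Quinn, Novak, Eriksen, Brennan, Andersen, Lund, Marchetti.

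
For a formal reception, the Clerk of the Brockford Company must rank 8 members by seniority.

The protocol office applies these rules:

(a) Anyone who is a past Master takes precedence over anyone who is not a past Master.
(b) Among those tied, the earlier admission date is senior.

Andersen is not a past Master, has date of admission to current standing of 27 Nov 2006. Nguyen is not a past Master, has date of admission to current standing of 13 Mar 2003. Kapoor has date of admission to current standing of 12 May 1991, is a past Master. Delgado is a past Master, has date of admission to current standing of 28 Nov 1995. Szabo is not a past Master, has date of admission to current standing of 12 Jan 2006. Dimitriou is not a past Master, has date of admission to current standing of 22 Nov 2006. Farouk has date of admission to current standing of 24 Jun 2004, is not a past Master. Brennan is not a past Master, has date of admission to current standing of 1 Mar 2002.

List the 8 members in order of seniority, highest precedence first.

By the first rule: Kapoor and Delgado (both a past Master); then Brennan, Nguyen, Farouk, Szabo, Dimitriou and Andersen (each not a past Master).
Among Kapoor and Delgado, by date of admission to current standing (earlier first): Kapoor (12 May 1991) before Delgado (28 Nov 1995).
Among Brennan, Nguyen, Farouk, Szabo, Dimitriou and Andersen, by date of admission to current standing (earlier first): Brennan (1 Mar 2002) before Nguyen (13 Mar 2003) before Farouk (24 Jun 2004) before Szabo (12 Jan 2006) before Dimitriou (22 Nov 2006) before Andersen (27 Nov 2006).
Full order: Kapoor, Delgado, Brennan, Nguyen, Farouk, Szabo, Dimitriou, Andersen.

Kapoor, Delgado, Brennan, Nguyen, Farouk, Szabo, Dimitriou, Andersen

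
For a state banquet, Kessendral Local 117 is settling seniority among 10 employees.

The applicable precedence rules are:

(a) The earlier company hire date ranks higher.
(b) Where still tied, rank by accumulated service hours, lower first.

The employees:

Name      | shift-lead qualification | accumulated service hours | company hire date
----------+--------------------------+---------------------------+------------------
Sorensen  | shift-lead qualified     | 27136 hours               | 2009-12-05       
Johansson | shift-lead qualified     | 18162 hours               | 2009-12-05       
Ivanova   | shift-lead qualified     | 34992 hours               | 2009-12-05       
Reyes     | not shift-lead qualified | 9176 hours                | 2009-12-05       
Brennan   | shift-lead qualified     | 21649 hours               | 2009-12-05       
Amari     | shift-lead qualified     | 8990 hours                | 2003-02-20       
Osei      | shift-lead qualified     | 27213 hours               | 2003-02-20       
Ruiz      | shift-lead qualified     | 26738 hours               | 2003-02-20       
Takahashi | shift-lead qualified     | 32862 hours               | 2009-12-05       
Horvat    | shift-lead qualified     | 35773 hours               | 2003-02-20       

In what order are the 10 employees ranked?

Amari, Ruiz, Osei, Horvat, Reyes, Johansson, Brennan, Sorensen, Takahashi, Ivanova

By company hire date (earlier first): Amari, Ruiz, Osei and Horvat (each 2003-02-20); then Reyes, Johansson, Brennan, Sorensen, Takahashi and Ivanova (each 2009-12-05).
Among Amari, Ruiz, Osei and Horvat, by accumulated service hours (lower first): Amari (8990 hours) before Ruiz (26738 hours) before Osei (27213 hours) before Horvat (35773 hours).
Among Reyes, Johansson, Brennan, Sorensen, Takahashi and Ivanova, by accumulated service hours (lower first): Reyes (9176 hours) before Johansson (18162 hours) before Brennan (21649 hours) before Sorensen (27136 hours) before Takahashi (32862 hours) before Ivanova (34992 hours).
Full order: Amari, Ruiz, Osei, Horvat, Reyes, Johansson, Brennan, Sorensen, Takahashi, Ivanova.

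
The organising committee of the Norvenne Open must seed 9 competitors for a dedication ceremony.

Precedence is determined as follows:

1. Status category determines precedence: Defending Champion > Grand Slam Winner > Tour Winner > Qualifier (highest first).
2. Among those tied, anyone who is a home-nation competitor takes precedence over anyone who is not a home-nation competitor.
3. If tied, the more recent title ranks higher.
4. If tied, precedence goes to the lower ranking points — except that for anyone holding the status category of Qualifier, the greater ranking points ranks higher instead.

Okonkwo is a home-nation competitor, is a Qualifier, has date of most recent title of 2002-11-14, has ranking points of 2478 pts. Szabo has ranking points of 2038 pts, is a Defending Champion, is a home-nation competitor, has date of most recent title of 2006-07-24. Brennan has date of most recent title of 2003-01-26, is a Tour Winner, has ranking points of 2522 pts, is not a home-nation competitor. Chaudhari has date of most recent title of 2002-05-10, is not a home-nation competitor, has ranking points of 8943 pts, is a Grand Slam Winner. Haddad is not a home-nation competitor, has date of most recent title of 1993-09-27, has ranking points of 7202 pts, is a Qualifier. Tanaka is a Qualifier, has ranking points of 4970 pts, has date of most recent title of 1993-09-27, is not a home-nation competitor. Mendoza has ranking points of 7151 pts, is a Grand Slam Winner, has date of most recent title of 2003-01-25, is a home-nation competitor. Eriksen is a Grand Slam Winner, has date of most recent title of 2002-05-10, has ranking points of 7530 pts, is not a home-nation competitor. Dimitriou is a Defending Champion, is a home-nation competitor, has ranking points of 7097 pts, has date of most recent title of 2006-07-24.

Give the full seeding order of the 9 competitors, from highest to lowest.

Szabo, Dimitriou, Mendoza, Eriksen, Chaudhari, Brennan, Okonkwo, Haddad, Tanaka

By status category: Szabo and Dimitriou (Defending Champion); then Mendoza, Eriksen and Chaudhari (Grand Slam Winner); then Brennan (Tour Winner); then Okonkwo, Haddad and Tanaka (Qualifier).
Szabo and Dimitriou are each a home-nation competitor, so the next rule applies.
Szabo and Dimitriou both have date of most recent title 2006-07-24, so the next rule applies.
Among Szabo and Dimitriou, by ranking points (lower first): Szabo (2038 pts) before Dimitriou (7097 pts).
Among Mendoza, Eriksen and Chaudhari, a home-nation competitor before not a home-nation competitor: Mendoza (a home-nation competitor) before Eriksen and Chaudhari (not a home-nation competitor).
Eriksen and Chaudhari both have date of most recent title 2002-05-10, so the next rule applies.
Among Eriksen and Chaudhari, by ranking points (lower first): Eriksen (7530 pts) before Chaudhari (8943 pts).
Among Okonkwo, Haddad and Tanaka, a home-nation competitor before not a home-nation competitor: Okonkwo (a home-nation competitor) before Haddad and Tanaka (not a home-nation competitor).
Haddad and Tanaka both have date of most recent title 1993-09-27, so the next rule applies.
Among Haddad and Tanaka, by ranking points (higher first) (reversed rule for this group): Haddad (7202 pts) before Tanaka (4970 pts).
Full order: Szabo, Dimitriou, Mendoza, Eriksen, Chaudhari, Brennan, Okonkwo, Haddad, Tanaka.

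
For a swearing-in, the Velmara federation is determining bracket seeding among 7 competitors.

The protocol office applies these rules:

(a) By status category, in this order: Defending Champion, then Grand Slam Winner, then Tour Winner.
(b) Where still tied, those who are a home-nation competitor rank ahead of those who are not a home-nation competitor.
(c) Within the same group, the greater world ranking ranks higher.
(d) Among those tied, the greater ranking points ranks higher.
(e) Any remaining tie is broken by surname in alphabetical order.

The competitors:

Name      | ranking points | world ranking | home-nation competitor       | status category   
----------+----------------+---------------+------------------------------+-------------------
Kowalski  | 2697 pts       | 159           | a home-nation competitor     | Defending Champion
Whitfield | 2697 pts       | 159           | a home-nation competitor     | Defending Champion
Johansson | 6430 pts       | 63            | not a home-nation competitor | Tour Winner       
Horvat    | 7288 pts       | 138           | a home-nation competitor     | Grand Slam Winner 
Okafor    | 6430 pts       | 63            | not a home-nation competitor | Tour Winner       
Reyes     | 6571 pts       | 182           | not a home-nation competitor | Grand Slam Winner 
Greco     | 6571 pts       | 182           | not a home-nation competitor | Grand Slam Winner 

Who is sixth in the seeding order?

By status category: Kowalski and Whitfield (Defending Champion); then Horvat, Greco and Reyes (Grand Slam Winner); then Johansson and Okafor (Tour Winner).
Kowalski and Whitfield are each a home-nation competitor, so the next rule applies.
Kowalski and Whitfield both have world ranking 159, so the next rule applies.
Kowalski and Whitfield both have ranking points 2697 pts, so the next rule applies.
Among Kowalski and Whitfield, alphabetically by surname: Kowalski before Whitfield.
Among Horvat, Greco and Reyes, a home-nation competitor before not a home-nation competitor: Horvat (a home-nation competitor) before Greco and Reyes (not a home-nation competitor).
Greco and Reyes both have world ranking 182, so the next rule applies.
Greco and Reyes both have ranking points 6571 pts, so the next rule applies.
Among Greco and Reyes, alphabetically by surname: Greco before Reyes.
Johansson and Okafor are each not a home-nation competitor, so the next rule applies.
Johansson and Okafor both have world ranking 63, so the next rule applies.
Johansson and Okafor both have ranking points 6430 pts, so the next rule applies.
Among Johansson and Okafor, alphabetically by surname: Johansson before Okafor.
Order: Kowalski, Whitfield, Horvat, Greco, Reyes, Johansson, Okafor.

Johansson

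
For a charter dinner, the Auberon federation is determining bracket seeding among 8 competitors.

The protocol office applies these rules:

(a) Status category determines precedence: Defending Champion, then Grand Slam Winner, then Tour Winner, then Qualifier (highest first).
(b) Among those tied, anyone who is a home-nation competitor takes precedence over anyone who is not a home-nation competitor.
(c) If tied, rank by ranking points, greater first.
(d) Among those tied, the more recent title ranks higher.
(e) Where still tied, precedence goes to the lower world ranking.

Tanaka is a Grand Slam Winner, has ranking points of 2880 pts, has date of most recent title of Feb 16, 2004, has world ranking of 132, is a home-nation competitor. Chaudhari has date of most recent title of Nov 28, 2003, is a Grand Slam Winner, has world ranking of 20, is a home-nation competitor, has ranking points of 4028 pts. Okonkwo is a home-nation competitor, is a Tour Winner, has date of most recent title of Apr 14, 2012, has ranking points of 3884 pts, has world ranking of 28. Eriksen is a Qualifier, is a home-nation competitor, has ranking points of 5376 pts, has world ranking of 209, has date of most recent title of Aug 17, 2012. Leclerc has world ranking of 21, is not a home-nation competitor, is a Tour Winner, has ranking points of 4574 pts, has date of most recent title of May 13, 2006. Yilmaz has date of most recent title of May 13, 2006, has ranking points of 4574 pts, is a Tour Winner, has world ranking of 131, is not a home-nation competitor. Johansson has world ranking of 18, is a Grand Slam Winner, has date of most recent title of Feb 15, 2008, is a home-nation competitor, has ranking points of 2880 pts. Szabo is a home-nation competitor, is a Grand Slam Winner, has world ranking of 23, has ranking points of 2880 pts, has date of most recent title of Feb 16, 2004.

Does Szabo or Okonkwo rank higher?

By status category: Chaudhari, Johansson, Szabo and Tanaka (Grand Slam Winner); then Okonkwo, Leclerc and Yilmaz (Tour Winner); then Eriksen (Qualifier).
Chaudhari, Johansson, Szabo and Tanaka are each a home-nation competitor, so the next rule applies.
Among Chaudhari, Johansson, Szabo and Tanaka, by ranking points (higher first): Chaudhari (4028 pts) before Johansson, Szabo and Tanaka (2880 pts).
Among Johansson, Szabo and Tanaka, by date of most recent title (later first): Johansson (Feb 15, 2008) before Szabo and Tanaka (Feb 16, 2004).
Among Szabo and Tanaka, by world ranking (lower first): Szabo (23) before Tanaka (132).
Among Okonkwo, Leclerc and Yilmaz, a home-nation competitor before not a home-nation competitor: Okonkwo (a home-nation competitor) before Leclerc and Yilmaz (not a home-nation competitor).
Leclerc and Yilmaz both have ranking points 4574 pts, so the next rule applies.
Leclerc and Yilmaz both have date of most recent title May 13, 2006, so the next rule applies.
Among Leclerc and Yilmaz, by world ranking (lower first): Leclerc (21) before Yilmaz (131).
So Szabo takes precedence.

Szabo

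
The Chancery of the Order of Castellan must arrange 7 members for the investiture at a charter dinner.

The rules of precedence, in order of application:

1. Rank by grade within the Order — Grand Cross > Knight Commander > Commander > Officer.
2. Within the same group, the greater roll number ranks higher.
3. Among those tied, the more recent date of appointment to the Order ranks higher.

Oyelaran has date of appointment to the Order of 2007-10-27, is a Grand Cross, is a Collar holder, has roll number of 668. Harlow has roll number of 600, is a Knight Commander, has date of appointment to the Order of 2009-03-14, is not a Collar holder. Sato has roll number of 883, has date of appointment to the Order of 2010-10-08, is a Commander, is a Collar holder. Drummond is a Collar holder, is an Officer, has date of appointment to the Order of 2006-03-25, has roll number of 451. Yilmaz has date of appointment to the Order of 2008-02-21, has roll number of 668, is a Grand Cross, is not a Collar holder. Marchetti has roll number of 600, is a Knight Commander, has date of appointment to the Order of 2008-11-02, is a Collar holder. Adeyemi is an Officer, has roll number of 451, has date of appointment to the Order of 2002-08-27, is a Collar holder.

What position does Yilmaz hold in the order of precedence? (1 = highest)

1

By grade within the Order: Yilmaz and Oyelaran (Grand Cross); then Harlow and Marchetti (Knight Commander); then Sato (Commander); then Drummond and Adeyemi (Officer).
Yilmaz and Oyelaran both have roll number 668, so the next rule applies.
Among Yilmaz and Oyelaran, by date of appointment to the Order (later first): Yilmaz (2008-02-21) before Oyelaran (2007-10-27).
Harlow and Marchetti both have roll number 600, so the next rule applies.
Among Harlow and Marchetti, by date of appointment to the Order (later first): Harlow (2009-03-14) before Marchetti (2008-11-02).
Drummond and Adeyemi both have roll number 451, so the next rule applies.
Among Drummond and Adeyemi, by date of appointment to the Order (later first): Drummond (2006-03-25) before Adeyemi (2002-08-27).
Order: Yilmaz, Oyelaran, Harlow, Marchetti, Sato, Drummond, Adeyemi. So position 1.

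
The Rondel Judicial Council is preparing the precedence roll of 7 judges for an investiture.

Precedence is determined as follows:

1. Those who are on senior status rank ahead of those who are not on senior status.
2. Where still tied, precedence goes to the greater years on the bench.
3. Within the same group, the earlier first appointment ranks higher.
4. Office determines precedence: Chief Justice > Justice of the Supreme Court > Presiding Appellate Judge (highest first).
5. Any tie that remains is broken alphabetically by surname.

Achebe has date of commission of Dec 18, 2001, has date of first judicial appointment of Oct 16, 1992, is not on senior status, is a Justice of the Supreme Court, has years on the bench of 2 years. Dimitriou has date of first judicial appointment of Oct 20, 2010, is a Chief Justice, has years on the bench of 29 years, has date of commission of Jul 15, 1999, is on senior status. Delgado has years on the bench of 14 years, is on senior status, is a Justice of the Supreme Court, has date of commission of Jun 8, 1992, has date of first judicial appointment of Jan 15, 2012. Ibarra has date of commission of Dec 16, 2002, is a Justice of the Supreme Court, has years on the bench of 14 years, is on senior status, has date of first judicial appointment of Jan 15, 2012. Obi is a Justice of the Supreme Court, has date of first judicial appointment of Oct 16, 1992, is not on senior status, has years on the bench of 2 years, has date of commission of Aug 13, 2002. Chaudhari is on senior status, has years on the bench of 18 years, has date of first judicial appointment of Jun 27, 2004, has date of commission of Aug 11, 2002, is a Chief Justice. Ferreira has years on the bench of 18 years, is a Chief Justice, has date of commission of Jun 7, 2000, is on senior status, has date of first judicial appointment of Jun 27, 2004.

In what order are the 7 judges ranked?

Dimitriou, Chaudhari, Ferreira, Delgado, Ibarra, Achebe, Obi

By the first rule: Dimitriou, Chaudhari, Ferreira, Delgado and Ibarra (each on senior status); then Achebe and Obi (both not on senior status).
Among Dimitriou, Chaudhari, Ferreira, Delgado and Ibarra, by years on the bench (higher first): Dimitriou (29 years) before Chaudhari and Ferreira (18 years) before Delgado and Ibarra (14 years).
Chaudhari and Ferreira both have date of first judicial appointment Jun 27, 2004, so the next rule applies.
Chaudhari and Ferreira are each Chief Justice, so the next rule applies.
Among Chaudhari and Ferreira, alphabetically by surname: Chaudhari before Ferreira.
Delgado and Ibarra both have date of first judicial appointment Jan 15, 2012, so the next rule applies.
Delgado and Ibarra are each Justice of the Supreme Court, so the next rule applies.
Among Delgado and Ibarra, alphabetically by surname: Delgado before Ibarra.
Achebe and Obi both have years on the bench 2 years, so the next rule applies.
Achebe and Obi both have date of first judicial appointment Oct 16, 1992, so the next rule applies.
Achebe and Obi are each Justice of the Supreme Court, so the next rule applies.
Among Achebe and Obi, alphabetically by surname: Achebe before Obi.
Full order: Dimitriou, Chaudhari, Ferreira, Delgado, Ibarra, Achebe, Obi.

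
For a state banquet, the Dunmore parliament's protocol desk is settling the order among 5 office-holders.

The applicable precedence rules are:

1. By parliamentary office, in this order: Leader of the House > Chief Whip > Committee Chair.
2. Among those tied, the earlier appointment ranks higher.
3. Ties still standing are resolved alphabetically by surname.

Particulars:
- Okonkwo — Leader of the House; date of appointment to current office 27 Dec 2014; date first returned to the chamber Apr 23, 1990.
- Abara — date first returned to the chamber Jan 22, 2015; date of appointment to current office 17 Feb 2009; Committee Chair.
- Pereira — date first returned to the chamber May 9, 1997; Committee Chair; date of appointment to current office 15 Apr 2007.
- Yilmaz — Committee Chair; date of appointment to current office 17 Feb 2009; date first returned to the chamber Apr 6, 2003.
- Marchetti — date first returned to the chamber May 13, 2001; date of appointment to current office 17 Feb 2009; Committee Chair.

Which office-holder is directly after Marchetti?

By parliamentary office: Okonkwo (Leader of the House); then Pereira, Abara, Marchetti and Yilmaz (Committee Chair).
Among Pereira, Abara, Marchetti and Yilmaz, by date of appointment to current office (earlier first): Pereira (15 Apr 2007) before Abara, Marchetti and Yilmaz (17 Feb 2009).
Among Abara, Marchetti and Yilmaz, alphabetically by surname: Abara before Marchetti before Yilmaz.
Order: Okonkwo, Pereira, Abara, Marchetti, Yilmaz.

Yilmaz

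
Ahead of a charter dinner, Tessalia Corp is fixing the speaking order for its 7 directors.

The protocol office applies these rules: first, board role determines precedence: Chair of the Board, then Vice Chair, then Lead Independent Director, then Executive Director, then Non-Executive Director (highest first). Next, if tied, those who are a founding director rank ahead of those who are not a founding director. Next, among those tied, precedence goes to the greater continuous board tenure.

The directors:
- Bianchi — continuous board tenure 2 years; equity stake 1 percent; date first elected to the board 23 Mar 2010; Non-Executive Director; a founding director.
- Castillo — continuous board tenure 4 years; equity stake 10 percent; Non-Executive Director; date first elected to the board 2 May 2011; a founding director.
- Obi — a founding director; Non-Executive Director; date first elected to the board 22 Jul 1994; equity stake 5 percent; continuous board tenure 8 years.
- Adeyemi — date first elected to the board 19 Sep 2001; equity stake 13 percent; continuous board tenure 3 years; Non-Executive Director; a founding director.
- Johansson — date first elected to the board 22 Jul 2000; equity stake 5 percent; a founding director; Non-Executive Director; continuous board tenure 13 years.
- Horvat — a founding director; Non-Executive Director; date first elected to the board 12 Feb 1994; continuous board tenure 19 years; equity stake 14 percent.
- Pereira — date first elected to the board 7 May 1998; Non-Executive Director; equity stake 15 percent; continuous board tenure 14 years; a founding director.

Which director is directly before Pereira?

By board role: Horvat, Pereira, Johansson, Obi, Castillo, Adeyemi and Bianchi (Non-Executive Director).
Horvat, Pereira, Johansson, Obi, Castillo, Adeyemi and Bianchi are each a founding director, so the next rule applies.
Among Horvat, Pereira, Johansson, Obi, Castillo, Adeyemi and Bianchi, by continuous board tenure (higher first): Horvat (19 years) before Pereira (14 years) before Johansson (13 years) before Obi (8 years) before Castillo (4 years) before Adeyemi (3 years) before Bianchi (2 years).
Order: Horvat, Pereira, Johansson, Obi, Castillo, Adeyemi, Bianchi.

Horvat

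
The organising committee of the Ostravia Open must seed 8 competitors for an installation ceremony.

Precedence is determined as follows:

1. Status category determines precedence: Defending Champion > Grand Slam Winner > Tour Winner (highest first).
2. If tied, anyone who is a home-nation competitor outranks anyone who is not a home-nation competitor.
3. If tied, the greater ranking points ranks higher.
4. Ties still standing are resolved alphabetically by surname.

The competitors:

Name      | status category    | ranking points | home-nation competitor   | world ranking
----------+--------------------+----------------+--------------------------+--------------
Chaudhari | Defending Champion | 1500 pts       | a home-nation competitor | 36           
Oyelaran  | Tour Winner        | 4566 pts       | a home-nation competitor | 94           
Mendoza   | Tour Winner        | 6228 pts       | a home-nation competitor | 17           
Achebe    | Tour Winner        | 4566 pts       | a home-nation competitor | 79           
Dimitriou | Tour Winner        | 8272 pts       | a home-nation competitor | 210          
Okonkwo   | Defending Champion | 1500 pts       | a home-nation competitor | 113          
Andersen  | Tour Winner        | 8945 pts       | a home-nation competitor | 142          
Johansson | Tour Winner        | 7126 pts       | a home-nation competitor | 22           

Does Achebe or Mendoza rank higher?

Mendoza

By status category: Chaudhari and Okonkwo (Defending Champion); then Andersen, Dimitriou, Johansson, Mendoza, Achebe and Oyelaran (Tour Winner).
Chaudhari and Okonkwo are each a home-nation competitor, so the next rule applies.
Chaudhari and Okonkwo both have ranking points 1500 pts, so the next rule applies.
Among Chaudhari and Okonkwo, alphabetically by surname: Chaudhari before Okonkwo.
Andersen, Dimitriou, Johansson, Mendoza, Achebe and Oyelaran are each a home-nation competitor, so the next rule applies.
Among Andersen, Dimitriou, Johansson, Mendoza, Achebe and Oyelaran, by ranking points (higher first): Andersen (8945 pts) before Dimitriou (8272 pts) before Johansson (7126 pts) before Mendoza (6228 pts) before Achebe and Oyelaran (4566 pts).
Among Achebe and Oyelaran, alphabetically by surname: Achebe before Oyelaran.
So Mendoza takes precedence.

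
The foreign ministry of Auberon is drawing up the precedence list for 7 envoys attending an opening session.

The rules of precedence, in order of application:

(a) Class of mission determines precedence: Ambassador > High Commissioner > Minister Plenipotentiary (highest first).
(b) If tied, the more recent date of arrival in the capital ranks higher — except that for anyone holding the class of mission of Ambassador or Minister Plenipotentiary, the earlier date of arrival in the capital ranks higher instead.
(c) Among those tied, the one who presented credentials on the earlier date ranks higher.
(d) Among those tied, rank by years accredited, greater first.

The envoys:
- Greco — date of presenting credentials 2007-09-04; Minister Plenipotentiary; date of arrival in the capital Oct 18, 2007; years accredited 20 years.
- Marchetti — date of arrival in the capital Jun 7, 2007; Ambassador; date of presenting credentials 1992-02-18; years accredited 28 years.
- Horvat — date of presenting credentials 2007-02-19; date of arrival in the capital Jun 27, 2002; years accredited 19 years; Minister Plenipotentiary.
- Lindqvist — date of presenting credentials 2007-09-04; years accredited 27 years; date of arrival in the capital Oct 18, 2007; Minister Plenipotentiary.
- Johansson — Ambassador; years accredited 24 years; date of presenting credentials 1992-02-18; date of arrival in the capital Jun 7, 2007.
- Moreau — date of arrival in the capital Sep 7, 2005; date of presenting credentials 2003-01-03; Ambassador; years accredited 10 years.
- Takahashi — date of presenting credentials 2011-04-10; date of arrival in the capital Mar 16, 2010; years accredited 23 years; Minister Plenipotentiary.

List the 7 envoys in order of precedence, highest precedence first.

By class of mission: Moreau, Marchetti and Johansson (Ambassador); then Horvat, Lindqvist, Greco and Takahashi (Minister Plenipotentiary).
Among Moreau, Marchetti and Johansson, by date of arrival in the capital (earlier first) (reversed rule for this group): Moreau (Sep 7, 2005) before Marchetti and Johansson (Jun 7, 2007).
Marchetti and Johansson both have date of presenting credentials 1992-02-18, so the next rule applies.
Among Marchetti and Johansson, by years accredited (higher first): Marchetti (28 years) before Johansson (24 years).
Among Horvat, Lindqvist, Greco and Takahashi, by date of arrival in the capital (earlier first) (reversed rule for this group): Horvat (Jun 27, 2002) before Lindqvist and Greco (Oct 18, 2007) before Takahashi (Mar 16, 2010).
Lindqvist and Greco both have date of presenting credentials 2007-09-04, so the next rule applies.
Among Lindqvist and Greco, by years accredited (higher first): Lindqvist (27 years) before Greco (20 years).
Full order: Moreau, Marchetti, Johansson, Horvat, Lindqvist, Greco, Takahashi.

Moreau, Marchetti, Johansson, Horvat, Lindqvist, Greco, Takahashi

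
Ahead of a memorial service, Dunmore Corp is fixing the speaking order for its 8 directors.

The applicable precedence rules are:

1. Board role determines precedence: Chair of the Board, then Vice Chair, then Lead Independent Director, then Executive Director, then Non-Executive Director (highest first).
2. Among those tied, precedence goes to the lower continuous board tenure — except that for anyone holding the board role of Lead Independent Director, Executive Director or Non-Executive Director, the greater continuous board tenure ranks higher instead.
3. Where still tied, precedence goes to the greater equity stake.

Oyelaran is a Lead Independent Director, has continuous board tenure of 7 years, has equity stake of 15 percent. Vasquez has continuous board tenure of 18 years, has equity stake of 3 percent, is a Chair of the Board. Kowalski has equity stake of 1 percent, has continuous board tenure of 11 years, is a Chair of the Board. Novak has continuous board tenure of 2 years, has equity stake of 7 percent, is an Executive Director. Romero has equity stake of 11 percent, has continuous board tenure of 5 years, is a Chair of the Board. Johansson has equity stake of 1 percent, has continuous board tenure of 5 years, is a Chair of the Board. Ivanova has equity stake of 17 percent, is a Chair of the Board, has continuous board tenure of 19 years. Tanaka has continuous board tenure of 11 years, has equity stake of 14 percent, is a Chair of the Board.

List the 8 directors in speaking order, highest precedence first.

By board role: Romero, Johansson, Tanaka, Kowalski, Vasquez and Ivanova (Chair of the Board); then Oyelaran (Lead Independent Director); then Novak (Executive Director).
Among Romero, Johansson, Tanaka, Kowalski, Vasquez and Ivanova, by continuous board tenure (lower first): Romero and Johansson (5 years) before Tanaka and Kowalski (11 years) before Vasquez (18 years) before Ivanova (19 years).
Among Romero and Johansson, by equity stake (higher first): Romero (11 percent) before Johansson (1 percent).
Among Tanaka and Kowalski, by equity stake (higher first): Tanaka (14 percent) before Kowalski (1 percent).
Full order: Romero, Johansson, Tanaka, Kowalski, Vasquez, Ivanova, Oyelaran, Novak.

Romero, Johansson, Tanaka, Kowalski, Vasquez, Ivanova, Oyelaran, Novak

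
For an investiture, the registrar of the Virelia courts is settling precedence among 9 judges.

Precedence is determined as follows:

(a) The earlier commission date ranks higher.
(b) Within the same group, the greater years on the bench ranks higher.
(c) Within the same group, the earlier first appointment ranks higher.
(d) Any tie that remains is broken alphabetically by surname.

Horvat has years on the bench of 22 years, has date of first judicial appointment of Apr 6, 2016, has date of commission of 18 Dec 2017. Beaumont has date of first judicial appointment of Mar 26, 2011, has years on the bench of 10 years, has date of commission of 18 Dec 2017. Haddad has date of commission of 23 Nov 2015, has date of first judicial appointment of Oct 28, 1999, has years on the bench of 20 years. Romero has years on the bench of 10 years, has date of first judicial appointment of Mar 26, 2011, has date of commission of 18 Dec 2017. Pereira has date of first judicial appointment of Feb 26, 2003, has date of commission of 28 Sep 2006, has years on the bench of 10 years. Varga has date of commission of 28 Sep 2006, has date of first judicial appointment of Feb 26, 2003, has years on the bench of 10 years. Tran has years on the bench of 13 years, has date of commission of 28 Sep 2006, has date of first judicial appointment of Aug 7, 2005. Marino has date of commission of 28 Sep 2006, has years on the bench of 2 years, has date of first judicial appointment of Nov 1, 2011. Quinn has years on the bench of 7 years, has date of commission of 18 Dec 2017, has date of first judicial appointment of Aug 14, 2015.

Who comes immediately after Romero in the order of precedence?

Quinn

By date of commission (earlier first): Tran, Pereira, Varga and Marino (each 28 Sep 2006); then Haddad (23 Nov 2015); then Horvat, Beaumont, Romero and Quinn (each 18 Dec 2017).
Among Tran, Pereira, Varga and Marino, by years on the bench (higher first): Tran (13 years) before Pereira and Varga (10 years) before Marino (2 years).
Pereira and Varga both have date of first judicial appointment Feb 26, 2003, so the next rule applies.
Among Pereira and Varga, alphabetically by surname: Pereira before Varga.
Among Horvat, Beaumont, Romero and Quinn, by years on the bench (higher first): Horvat (22 years) before Beaumont and Romero (10 years) before Quinn (7 years).
Beaumont and Romero both have date of first judicial appointment Mar 26, 2011, so the next rule applies.
Among Beaumont and Romero, alphabetically by surname: Beaumont before Romero.
Order: Tran, Pereira, Varga, Marino, Haddad, Horvat, Beaumont, Romero, Quinn.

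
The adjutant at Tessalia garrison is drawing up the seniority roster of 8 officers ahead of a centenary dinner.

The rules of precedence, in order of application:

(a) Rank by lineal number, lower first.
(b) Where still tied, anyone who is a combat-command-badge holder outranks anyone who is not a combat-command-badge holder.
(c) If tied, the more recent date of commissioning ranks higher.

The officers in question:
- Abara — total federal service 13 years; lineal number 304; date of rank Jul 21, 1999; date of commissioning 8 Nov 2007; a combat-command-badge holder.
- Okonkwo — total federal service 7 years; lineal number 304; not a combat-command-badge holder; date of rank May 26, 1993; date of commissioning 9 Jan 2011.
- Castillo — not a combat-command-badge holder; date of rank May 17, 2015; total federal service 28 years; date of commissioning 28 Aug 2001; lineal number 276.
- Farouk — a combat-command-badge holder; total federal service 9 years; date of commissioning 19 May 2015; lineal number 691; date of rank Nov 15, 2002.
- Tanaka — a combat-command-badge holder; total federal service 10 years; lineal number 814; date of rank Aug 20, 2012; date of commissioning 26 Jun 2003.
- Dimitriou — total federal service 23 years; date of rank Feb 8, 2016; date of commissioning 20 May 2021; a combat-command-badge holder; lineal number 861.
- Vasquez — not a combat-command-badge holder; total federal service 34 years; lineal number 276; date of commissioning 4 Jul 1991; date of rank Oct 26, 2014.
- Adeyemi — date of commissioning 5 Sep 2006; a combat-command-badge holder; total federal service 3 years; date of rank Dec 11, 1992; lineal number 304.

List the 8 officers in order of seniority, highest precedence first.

Castillo, Vasquez, Abara, Adeyemi, Okonkwo, Farouk, Tanaka, Dimitriou

By lineal number (lower first): Castillo and Vasquez (both 276); then Abara, Adeyemi and Okonkwo (each 304); then Farouk (691); then Tanaka (814); then Dimitriou (861).
Castillo and Vasquez are each not a combat-command-badge holder, so the next rule applies.
Among Castillo and Vasquez, by date of commissioning (later first): Castillo (28 Aug 2001) before Vasquez (4 Jul 1991).
Among Abara, Adeyemi and Okonkwo, a combat-command-badge holder before not a combat-command-badge holder: Abara and Adeyemi (a combat-command-badge holder) before Okonkwo (not a combat-command-badge holder).
Among Abara and Adeyemi, by date of commissioning (later first): Abara (8 Nov 2007) before Adeyemi (5 Sep 2006).
Full order: Castillo, Vasquez, Abara, Adeyemi, Okonkwo, Farouk, Tanaka, Dimitriou.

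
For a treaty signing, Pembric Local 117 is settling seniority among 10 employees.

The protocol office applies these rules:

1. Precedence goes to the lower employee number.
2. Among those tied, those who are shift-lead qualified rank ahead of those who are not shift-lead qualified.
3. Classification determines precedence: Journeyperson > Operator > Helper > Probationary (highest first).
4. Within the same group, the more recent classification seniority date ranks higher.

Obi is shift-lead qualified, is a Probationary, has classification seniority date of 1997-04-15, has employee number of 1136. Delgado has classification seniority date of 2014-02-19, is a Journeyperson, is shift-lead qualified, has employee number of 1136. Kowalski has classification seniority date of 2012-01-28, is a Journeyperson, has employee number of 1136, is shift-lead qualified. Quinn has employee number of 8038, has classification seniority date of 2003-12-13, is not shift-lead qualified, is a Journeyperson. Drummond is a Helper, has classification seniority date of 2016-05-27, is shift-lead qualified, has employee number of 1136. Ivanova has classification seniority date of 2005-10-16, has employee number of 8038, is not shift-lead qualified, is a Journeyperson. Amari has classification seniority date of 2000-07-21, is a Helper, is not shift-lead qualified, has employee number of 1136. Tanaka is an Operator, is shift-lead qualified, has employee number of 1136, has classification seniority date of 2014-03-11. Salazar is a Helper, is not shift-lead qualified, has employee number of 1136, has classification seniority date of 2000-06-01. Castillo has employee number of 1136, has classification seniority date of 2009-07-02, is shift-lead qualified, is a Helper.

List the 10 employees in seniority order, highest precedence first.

Delgado, Kowalski, Tanaka, Drummond, Castillo, Obi, Amari, Salazar, Ivanova, Quinn

By employee number (lower first): Delgado, Kowalski, Tanaka, Drummond, Castillo, Obi, Amari and Salazar (each 1136); then Ivanova and Quinn (both 8038).
Among Delgado, Kowalski, Tanaka, Drummond, Castillo, Obi, Amari and Salazar, shift-lead qualified before not shift-lead qualified: Delgado, Kowalski, Tanaka, Drummond, Castillo and Obi (shift-lead qualified) before Amari and Salazar (not shift-lead qualified).
Among Delgado, Kowalski, Tanaka, Drummond, Castillo and Obi, by classification: Delgado and Kowalski (Journeyperson) before Tanaka (Operator) before Drummond and Castillo (Helper) before Obi (Probationary).
Among Delgado and Kowalski, by classification seniority date (later first): Delgado (2014-02-19) before Kowalski (2012-01-28).
Among Drummond and Castillo, by classification seniority date (later first): Drummond (2016-05-27) before Castillo (2009-07-02).
Amari and Salazar are each Helper, so the next rule applies.
Among Amari and Salazar, by classification seniority date (later first): Amari (2000-07-21) before Salazar (2000-06-01).
Ivanova and Quinn are each not shift-lead qualified, so the next rule applies.
Ivanova and Quinn are each Journeyperson, so the next rule applies.
Among Ivanova and Quinn, by classification seniority date (later first): Ivanova (2005-10-16) before Quinn (2003-12-13).
Full order: Delgado, Kowalski, Tanaka, Drummond, Castillo, Obi, Amari, Salazar, Ivanova, Quinn.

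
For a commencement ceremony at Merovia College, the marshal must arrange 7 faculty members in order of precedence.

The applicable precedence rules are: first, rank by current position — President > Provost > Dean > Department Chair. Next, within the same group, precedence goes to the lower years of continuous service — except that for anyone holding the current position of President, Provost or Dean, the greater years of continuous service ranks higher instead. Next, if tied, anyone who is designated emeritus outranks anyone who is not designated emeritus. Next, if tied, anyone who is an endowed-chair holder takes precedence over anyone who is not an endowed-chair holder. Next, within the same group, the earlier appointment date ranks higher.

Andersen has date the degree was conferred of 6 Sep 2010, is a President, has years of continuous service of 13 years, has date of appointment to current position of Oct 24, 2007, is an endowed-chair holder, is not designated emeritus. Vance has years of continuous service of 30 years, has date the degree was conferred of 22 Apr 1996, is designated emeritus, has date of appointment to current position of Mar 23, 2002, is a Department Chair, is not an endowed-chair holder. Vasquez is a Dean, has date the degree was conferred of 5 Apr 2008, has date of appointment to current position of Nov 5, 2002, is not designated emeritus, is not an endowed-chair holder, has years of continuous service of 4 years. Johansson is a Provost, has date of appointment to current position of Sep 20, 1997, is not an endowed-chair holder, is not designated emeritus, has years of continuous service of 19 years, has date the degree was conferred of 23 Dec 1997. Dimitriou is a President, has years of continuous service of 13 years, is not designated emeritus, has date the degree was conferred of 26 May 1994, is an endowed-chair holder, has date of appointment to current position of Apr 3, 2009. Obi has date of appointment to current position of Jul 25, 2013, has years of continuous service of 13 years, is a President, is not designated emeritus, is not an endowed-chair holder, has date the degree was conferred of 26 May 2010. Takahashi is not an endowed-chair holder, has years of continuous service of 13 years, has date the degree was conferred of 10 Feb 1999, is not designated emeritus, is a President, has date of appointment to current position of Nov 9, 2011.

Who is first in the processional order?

By current position: Andersen, Dimitriou, Takahashi and Obi (President); then Johansson (Provost); then Vasquez (Dean); then Vance (Department Chair).
Andersen, Dimitriou, Takahashi and Obi all have years of continuous service 13 years, so the next rule applies.
Andersen, Dimitriou, Takahashi and Obi are each not designated emeritus, so the next rule applies.
Among Andersen, Dimitriou, Takahashi and Obi, an endowed-chair holder before not an endowed-chair holder: Andersen and Dimitriou (an endowed-chair holder) before Takahashi and Obi (not an endowed-chair holder).
Among Andersen and Dimitriou, by date of appointment to current position (earlier first): Andersen (Oct 24, 2007) before Dimitriou (Apr 3, 2009).
Among Takahashi and Obi, by date of appointment to current position (earlier first): Takahashi (Nov 9, 2011) before Obi (Jul 25, 2013).
Order: Andersen, Dimitriou, Takahashi, Obi, Johansson, Vasquez, Vance.

Andersen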